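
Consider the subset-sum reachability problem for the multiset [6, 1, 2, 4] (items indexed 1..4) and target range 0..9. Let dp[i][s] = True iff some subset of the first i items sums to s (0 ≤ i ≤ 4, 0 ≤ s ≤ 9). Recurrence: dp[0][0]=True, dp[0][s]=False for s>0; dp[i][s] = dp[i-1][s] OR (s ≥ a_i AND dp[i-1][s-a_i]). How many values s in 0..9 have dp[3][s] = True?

i\s   0   1   2   3   4   5   6   7   8   9
  0   T   F   F   F   F   F   F   F   F   F
  1   T   F   F   F   F   F   T   F   F   F
  2   T   T   F   F   F   F   T   T   F   F
  3   T   T   T   T   F   F   T   T   T   T
  4   T   T   T   T   T   T   T   T   T   T

8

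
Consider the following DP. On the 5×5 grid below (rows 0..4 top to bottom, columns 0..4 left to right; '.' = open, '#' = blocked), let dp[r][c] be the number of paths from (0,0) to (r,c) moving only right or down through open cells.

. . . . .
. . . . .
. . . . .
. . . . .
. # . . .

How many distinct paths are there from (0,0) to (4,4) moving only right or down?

r\c   0   1   2   3   4
  0   1   1   1   1   1
  1   1   2   3   4   5
  2   1   3   6  10  15
  3   1   4  10  20  35
  4   1   0  10  30  65

65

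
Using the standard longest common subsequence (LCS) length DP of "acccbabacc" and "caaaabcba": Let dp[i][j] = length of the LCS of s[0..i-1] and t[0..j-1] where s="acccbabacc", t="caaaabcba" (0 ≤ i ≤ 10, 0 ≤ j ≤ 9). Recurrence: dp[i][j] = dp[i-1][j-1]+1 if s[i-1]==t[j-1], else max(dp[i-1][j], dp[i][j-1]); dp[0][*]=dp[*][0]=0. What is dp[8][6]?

   ''  c  a  a  a  a  b  c  b  a
''  0  0  0  0  0  0  0  0  0  0
 a  0  0  1  1  1  1  1  1  1  1
 c  0  1  1  1  1  1  1  2  2  2
 c  0  1  1  1  1  1  1  2  2  2
 c  0  1  1  1  1  1  1  2  2  2
 b  0  1  1  1  1  1  2  2  3  3
 a  0  1  2  2  2  2  2  2  3  4
 b  0  1  2  2  2  2  3  3  3  4
 a  0  1  2  3  3  3  3  3  3  4
 c  0  1  2  3  3  3  3  4  4  4
 c  0  1  2  3  3  3  3  4  4  4

3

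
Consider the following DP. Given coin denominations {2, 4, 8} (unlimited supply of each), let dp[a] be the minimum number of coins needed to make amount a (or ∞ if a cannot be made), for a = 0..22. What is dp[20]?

 a  0  1  2  3  4  5  6  7  8  9 10 11 12 13 14 15 16 17 18 19 20 21 22
dp  0  -  1  -  1  -  2  -  1  -  2  -  2  -  3  -  2  -  3  -  3  -  4
(- denotes ∞ / unreachable)

3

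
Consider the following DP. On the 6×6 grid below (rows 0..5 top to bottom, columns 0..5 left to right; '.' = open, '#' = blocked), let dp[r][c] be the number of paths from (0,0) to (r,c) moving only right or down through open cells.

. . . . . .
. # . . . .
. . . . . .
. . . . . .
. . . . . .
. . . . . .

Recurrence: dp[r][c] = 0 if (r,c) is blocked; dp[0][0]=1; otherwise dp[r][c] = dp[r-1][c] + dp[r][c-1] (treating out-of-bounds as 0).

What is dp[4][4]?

r\c   0   1   2   3   4   5
  0   1   1   1   1   1   1
  1   1   0   1   2   3   4
  2   1   1   2   4   7  11
  3   1   2   4   8  15  26
  4   1   3   7  15  30  56
  5   1   4  11  26  56 112

30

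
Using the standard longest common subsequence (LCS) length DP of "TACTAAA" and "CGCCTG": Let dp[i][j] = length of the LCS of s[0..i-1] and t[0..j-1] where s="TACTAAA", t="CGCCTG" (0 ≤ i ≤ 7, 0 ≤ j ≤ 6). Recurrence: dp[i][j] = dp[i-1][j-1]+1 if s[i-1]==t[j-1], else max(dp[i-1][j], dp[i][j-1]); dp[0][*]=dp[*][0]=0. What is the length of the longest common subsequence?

2

   ''  C  G  C  C  T  G
''  0  0  0  0  0  0  0
 T  0  0  0  0  0  1  1
 A  0  0  0  0  0  1  1
 C  0  1  1  1  1  1  1
 T  0  1  1  1  1  2  2
 A  0  1  1  1  1  2  2
 A  0  1  1  1  1  2  2
 A  0  1  1  1  1  2  2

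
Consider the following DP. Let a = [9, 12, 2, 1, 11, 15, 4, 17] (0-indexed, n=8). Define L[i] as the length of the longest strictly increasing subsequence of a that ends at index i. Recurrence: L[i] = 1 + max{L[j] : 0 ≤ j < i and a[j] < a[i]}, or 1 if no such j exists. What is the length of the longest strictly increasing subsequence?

   i    0    1    2    3    4    5    6    7
a[i]    9   12    2    1   11   15    4   17
L[i]    1    2    1    1    2    3    2    4

4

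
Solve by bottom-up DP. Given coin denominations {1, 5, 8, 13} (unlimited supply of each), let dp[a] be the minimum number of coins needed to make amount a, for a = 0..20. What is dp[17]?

 a  0  1  2  3  4  5  6  7  8  9 10 11 12 13 14 15 16 17 18 19 20
dp  0  1  2  3  4  1  2  3  1  2  2  3  4  1  2  3  2  3  2  3  4

3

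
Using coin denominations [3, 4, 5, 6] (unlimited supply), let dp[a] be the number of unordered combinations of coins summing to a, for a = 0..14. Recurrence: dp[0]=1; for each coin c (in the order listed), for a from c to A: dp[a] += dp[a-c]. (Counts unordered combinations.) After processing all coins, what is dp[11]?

after  coin     0     1     2     3     4     5     6     7     8     9    10    11    12    13    14
          3     1     0     0     1     0     0     1     0     0     1     0     0     1     0     0
          4     1     0     0     1     1     0     1     1     1     1     1     1     2     1     1
          5     1     0     0     1     1     1     1     1     2     2     2     2     3     3     3
          6     1     0     0     1     1     1     2     1     2     3     3     3     5     4     5

3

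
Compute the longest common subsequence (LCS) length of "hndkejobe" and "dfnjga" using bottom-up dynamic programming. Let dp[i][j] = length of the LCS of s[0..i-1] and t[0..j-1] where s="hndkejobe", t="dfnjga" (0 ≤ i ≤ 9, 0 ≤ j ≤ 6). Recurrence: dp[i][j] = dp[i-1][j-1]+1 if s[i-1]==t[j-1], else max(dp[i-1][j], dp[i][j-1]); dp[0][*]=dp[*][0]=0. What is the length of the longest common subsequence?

   ''  d  f  n  j  g  a
''  0  0  0  0  0  0  0
 h  0  0  0  0  0  0  0
 n  0  0  0  1  1  1  1
 d  0  1  1  1  1  1  1
 k  0  1  1  1  1  1  1
 e  0  1  1  1  1  1  1
 j  0  1  1  1  2  2  2
 o  0  1  1  1  2  2  2
 b  0  1  1  1  2  2  2
 e  0  1  1  1  2  2  2

2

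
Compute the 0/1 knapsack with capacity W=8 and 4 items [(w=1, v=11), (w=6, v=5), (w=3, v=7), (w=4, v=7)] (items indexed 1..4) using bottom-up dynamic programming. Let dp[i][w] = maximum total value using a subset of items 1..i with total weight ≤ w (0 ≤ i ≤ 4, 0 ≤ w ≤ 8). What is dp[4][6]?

18

i\w   0   1   2   3   4   5   6   7   8
  0   0   0   0   0   0   0   0   0   0
  1   0  11  11  11  11  11  11  11  11
  2   0  11  11  11  11  11  11  16  16
  3   0  11  11  11  18  18  18  18  18
  4   0  11  11  11  18  18  18  18  25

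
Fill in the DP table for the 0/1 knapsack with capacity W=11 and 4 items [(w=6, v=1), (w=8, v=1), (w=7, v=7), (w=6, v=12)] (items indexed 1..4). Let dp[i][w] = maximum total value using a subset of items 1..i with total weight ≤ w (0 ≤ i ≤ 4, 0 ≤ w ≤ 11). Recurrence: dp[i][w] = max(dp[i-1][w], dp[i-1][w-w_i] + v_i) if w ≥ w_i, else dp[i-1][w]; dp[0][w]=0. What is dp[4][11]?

i\w   0   1   2   3   4   5   6   7   8   9  10  11
  0   0   0   0   0   0   0   0   0   0   0   0   0
  1   0   0   0   0   0   0   1   1   1   1   1   1
  2   0   0   0   0   0   0   1   1   1   1   1   1
  3   0   0   0   0   0   0   1   7   7   7   7   7
  4   0   0   0   0   0   0  12  12  12  12  12  12

12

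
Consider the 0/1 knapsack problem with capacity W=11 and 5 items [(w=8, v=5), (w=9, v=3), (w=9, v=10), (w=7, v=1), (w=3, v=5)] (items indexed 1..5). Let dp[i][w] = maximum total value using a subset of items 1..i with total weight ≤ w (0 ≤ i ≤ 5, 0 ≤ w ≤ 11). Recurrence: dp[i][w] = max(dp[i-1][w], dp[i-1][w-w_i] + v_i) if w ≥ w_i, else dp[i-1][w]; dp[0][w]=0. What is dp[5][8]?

5

i\w   0   1   2   3   4   5   6   7   8   9  10  11
  0   0   0   0   0   0   0   0   0   0   0   0   0
  1   0   0   0   0   0   0   0   0   5   5   5   5
  2   0   0   0   0   0   0   0   0   5   5   5   5
  3   0   0   0   0   0   0   0   0   5  10  10  10
  4   0   0   0   0   0   0   0   1   5  10  10  10
  5   0   0   0   5   5   5   5   5   5  10  10  10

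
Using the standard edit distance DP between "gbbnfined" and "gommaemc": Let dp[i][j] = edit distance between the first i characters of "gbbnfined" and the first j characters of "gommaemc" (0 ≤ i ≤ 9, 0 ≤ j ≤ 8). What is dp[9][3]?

8

   ''  g  o  m  m  a  e  m  c
''  0  1  2  3  4  5  6  7  8
 g  1  0  1  2  3  4  5  6  7
 b  2  1  1  2  3  4  5  6  7
 b  3  2  2  2  3  4  5  6  7
 n  4  3  3  3  3  4  5  6  7
 f  5  4  4  4  4  4  5  6  7
 i  6  5  5  5  5  5  5  6  7
 n  7  6  6  6  6  6  6  6  7
 e  8  7  7  7  7  7  6  7  7
 d  9  8  8  8  8  8  7  7  8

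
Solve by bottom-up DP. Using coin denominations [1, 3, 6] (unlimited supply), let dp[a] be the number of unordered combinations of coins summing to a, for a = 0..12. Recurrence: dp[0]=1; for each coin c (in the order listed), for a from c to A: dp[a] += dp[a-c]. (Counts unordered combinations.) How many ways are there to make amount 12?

after  coin     0     1     2     3     4     5     6     7     8     9    10    11    12
          1     1     1     1     1     1     1     1     1     1     1     1     1     1
          3     1     1     1     2     2     2     3     3     3     4     4     4     5
          6     1     1     1     2     2     2     4     4     4     6     6     6     9

9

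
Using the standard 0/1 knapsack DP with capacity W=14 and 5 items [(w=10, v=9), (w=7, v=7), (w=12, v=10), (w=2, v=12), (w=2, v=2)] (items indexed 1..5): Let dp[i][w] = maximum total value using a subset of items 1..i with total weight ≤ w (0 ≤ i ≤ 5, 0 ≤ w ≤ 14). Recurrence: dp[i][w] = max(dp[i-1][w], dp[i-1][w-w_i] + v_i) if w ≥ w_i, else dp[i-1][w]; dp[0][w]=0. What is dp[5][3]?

12

i\w   0   1   2   3   4   5   6   7   8   9  10  11  12  13  14
  0   0   0   0   0   0   0   0   0   0   0   0   0   0   0   0
  1   0   0   0   0   0   0   0   0   0   0   9   9   9   9   9
  2   0   0   0   0   0   0   0   7   7   7   9   9   9   9   9
  3   0   0   0   0   0   0   0   7   7   7   9   9  10  10  10
  4   0   0  12  12  12  12  12  12  12  19  19  19  21  21  22
  5   0   0  12  12  14  14  14  14  14  19  19  21  21  21  23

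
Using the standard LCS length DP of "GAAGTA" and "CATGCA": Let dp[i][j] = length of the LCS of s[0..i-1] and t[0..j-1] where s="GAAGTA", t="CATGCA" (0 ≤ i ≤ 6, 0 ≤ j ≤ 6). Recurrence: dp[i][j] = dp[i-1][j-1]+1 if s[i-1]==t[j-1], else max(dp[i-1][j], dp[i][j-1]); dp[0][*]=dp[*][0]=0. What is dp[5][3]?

2

   ''  C  A  T  G  C  A
''  0  0  0  0  0  0  0
 G  0  0  0  0  1  1  1
 A  0  0  1  1  1  1  2
 A  0  0  1  1  1  1  2
 G  0  0  1  1  2  2  2
 T  0  0  1  2  2  2  2
 A  0  0  1  2  2  2  3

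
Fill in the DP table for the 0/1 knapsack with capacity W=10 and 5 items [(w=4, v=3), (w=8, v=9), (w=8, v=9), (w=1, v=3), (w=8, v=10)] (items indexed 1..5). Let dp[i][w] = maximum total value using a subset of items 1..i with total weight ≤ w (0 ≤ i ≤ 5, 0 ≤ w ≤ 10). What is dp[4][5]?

6

i\w   0   1   2   3   4   5   6   7   8   9  10
  0   0   0   0   0   0   0   0   0   0   0   0
  1   0   0   0   0   3   3   3   3   3   3   3
  2   0   0   0   0   3   3   3   3   9   9   9
  3   0   0   0   0   3   3   3   3   9   9   9
  4   0   3   3   3   3   6   6   6   9  12  12
  5   0   3   3   3   3   6   6   6  10  13  13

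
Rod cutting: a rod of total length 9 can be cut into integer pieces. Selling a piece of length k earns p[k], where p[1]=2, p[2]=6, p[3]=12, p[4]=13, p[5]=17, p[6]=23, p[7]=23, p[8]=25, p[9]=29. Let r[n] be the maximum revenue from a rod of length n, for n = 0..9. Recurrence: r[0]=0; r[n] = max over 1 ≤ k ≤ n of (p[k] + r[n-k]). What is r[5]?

18

   n    0    1    2    3    4    5    6    7    8    9
r[n]    0    2    6   12   14   18   24   26   30   36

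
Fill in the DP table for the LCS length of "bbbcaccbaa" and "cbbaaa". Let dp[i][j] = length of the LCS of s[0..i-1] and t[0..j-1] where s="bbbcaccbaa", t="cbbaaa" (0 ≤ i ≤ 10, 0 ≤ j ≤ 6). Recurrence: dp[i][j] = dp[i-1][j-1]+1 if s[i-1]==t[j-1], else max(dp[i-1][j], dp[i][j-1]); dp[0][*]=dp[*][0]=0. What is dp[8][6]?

3

   ''  c  b  b  a  a  a
''  0  0  0  0  0  0  0
 b  0  0  1  1  1  1  1
 b  0  0  1  2  2  2  2
 b  0  0  1  2  2  2  2
 c  0  1  1  2  2  2  2
 a  0  1  1  2  3  3  3
 c  0  1  1  2  3  3  3
 c  0  1  1  2  3  3  3
 b  0  1  2  2  3  3  3
 a  0  1  2  2  3  4  4
 a  0  1  2  2  3  4  5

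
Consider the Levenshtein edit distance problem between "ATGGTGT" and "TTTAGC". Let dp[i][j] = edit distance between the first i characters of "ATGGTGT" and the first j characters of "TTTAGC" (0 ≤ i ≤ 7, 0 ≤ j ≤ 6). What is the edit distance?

5

   ''  T  T  T  A  G  C
''  0  1  2  3  4  5  6
 A  1  1  2  3  3  4  5
 T  2  1  1  2  3  4  5
 G  3  2  2  2  3  3  4
 G  4  3  3  3  3  3  4
 T  5  4  3  3  4  4  4
 G  6  5  4  4  4  4  5
 T  7  6  5  4  5  5  5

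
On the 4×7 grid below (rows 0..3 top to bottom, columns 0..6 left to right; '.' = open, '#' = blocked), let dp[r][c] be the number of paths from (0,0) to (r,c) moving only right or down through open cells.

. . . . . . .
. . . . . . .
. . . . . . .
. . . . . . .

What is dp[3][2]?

r\c   0   1   2   3   4   5   6
  0   1   1   1   1   1   1   1
  1   1   2   3   4   5   6   7
  2   1   3   6  10  15  21  28
  3   1   4  10  20  35  56  84

10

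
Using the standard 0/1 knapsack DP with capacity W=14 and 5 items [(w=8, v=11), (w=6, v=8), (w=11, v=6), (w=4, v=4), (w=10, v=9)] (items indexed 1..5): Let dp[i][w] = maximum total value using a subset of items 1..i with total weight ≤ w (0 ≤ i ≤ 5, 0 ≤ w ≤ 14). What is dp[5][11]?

i\w   0   1   2   3   4   5   6   7   8   9  10  11  12  13  14
  0   0   0   0   0   0   0   0   0   0   0   0   0   0   0   0
  1   0   0   0   0   0   0   0   0  11  11  11  11  11  11  11
  2   0   0   0   0   0   0   8   8  11  11  11  11  11  11  19
  3   0   0   0   0   0   0   8   8  11  11  11  11  11  11  19
  4   0   0   0   0   4   4   8   8  11  11  12  12  15  15  19
  5   0   0   0   0   4   4   8   8  11  11  12  12  15  15  19

12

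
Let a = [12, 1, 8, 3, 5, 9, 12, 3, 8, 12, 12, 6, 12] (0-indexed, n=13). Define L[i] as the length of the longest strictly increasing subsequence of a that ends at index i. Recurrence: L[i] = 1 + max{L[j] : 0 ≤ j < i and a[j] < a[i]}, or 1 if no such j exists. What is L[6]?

5

   i    0    1    2    3    4    5    6    7    8    9   10   11   12
a[i]   12    1    8    3    5    9   12    3    8   12   12    6   12
L[i]    1    1    2    2    3    4    5    2    4    5    5    4    5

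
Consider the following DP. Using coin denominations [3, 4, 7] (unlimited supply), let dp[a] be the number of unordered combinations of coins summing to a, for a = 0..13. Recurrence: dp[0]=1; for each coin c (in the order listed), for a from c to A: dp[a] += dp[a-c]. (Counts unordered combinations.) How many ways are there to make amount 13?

after  coin     0     1     2     3     4     5     6     7     8     9    10    11    12    13
          3     1     0     0     1     0     0     1     0     0     1     0     0     1     0
          4     1     0     0     1     1     0     1     1     1     1     1     1     2     1
          7     1     0     0     1     1     0     1     2     1     1     2     2     2     2

2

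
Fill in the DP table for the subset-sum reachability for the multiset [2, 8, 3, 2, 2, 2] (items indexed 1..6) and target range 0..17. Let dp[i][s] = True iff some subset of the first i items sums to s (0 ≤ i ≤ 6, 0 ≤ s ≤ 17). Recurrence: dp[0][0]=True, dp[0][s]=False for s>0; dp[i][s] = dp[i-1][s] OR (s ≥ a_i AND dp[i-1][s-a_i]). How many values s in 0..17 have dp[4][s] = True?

i\s   0   1   2   3   4   5   6   7   8   9  10  11  12  13  14  15  16  17
  0   T   F   F   F   F   F   F   F   F   F   F   F   F   F   F   F   F   F
  1   T   F   T   F   F   F   F   F   F   F   F   F   F   F   F   F   F   F
  2   T   F   T   F   F   F   F   F   T   F   T   F   F   F   F   F   F   F
  3   T   F   T   T   F   T   F   F   T   F   T   T   F   T   F   F   F   F
  4   T   F   T   T   T   T   F   T   T   F   T   T   T   T   F   T   F   F
  5   T   F   T   T   T   T   T   T   T   T   T   T   T   T   T   T   F   T
  6   T   F   T   T   T   T   T   T   T   T   T   T   T   T   T   T   T   T

12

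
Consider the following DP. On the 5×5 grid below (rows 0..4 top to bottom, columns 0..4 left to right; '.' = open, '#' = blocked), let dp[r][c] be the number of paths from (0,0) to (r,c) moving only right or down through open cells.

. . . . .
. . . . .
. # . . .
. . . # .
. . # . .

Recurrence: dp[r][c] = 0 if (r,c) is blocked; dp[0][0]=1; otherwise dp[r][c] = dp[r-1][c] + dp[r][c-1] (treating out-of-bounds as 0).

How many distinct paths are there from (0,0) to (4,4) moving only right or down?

12

r\c   0   1   2   3   4
  0   1   1   1   1   1
  1   1   2   3   4   5
  2   1   0   3   7  12
  3   1   1   4   0  12
  4   1   2   0   0  12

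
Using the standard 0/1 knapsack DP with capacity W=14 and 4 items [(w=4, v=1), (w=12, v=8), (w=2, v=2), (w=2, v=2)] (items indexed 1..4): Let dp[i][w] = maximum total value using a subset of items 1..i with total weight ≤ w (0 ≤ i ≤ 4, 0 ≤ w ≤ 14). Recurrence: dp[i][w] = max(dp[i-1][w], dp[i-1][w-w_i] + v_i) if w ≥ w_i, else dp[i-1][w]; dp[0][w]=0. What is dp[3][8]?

i\w   0   1   2   3   4   5   6   7   8   9  10  11  12  13  14
  0   0   0   0   0   0   0   0   0   0   0   0   0   0   0   0
  1   0   0   0   0   1   1   1   1   1   1   1   1   1   1   1
  2   0   0   0   0   1   1   1   1   1   1   1   1   8   8   8
  3   0   0   2   2   2   2   3   3   3   3   3   3   8   8  10
  4   0   0   2   2   4   4   4   4   5   5   5   5   8   8  10

3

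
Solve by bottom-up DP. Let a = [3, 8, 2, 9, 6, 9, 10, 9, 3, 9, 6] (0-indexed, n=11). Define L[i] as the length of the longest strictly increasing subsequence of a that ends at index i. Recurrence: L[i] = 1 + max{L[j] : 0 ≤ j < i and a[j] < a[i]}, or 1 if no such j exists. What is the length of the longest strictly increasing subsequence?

4

   i    0    1    2    3    4    5    6    7    8    9   10
a[i]    3    8    2    9    6    9   10    9    3    9    6
L[i]    1    2    1    3    2    3    4    3    2    3    3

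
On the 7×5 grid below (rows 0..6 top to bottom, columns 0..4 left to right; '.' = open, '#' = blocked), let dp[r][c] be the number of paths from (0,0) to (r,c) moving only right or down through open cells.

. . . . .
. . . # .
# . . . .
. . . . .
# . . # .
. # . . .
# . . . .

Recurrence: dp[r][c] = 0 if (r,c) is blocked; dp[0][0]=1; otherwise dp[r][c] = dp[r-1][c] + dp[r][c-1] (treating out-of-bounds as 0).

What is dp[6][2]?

9

r\c   0   1   2   3   4
  0   1   1   1   1   1
  1   1   2   3   0   1
  2   0   2   5   5   6
  3   0   2   7  12  18
  4   0   2   9   0  18
  5   0   0   9   9  27
  6   0   0   9  18  45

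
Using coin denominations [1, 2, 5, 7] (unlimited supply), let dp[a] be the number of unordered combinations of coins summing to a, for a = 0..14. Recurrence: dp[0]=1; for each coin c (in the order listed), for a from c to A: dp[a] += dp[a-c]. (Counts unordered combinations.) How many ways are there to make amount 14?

after  coin     0     1     2     3     4     5     6     7     8     9    10    11    12    13    14
          1     1     1     1     1     1     1     1     1     1     1     1     1     1     1     1
          2     1     1     2     2     3     3     4     4     5     5     6     6     7     7     8
          5     1     1     2     2     3     4     5     6     7     8    10    11    13    14    16
          7     1     1     2     2     3     4     5     7     8    10    12    14    17    19    23

23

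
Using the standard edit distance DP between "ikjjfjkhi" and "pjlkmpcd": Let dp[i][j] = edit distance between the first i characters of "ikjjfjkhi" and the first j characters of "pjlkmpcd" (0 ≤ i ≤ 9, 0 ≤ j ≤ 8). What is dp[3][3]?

   ''  p  j  l  k  m  p  c  d
''  0  1  2  3  4  5  6  7  8
 i  1  1  2  3  4  5  6  7  8
 k  2  2  2  3  3  4  5  6  7
 j  3  3  2  3  4  4  5  6  7
 j  4  4  3  3  4  5  5  6  7
 f  5  5  4  4  4  5  6  6  7
 j  6  6  5  5  5  5  6  7  7
 k  7  7  6  6  5  6  6  7  8
 h  8  8  7  7  6  6  7  7  8
 i  9  9  8  8  7  7  7  8  8

3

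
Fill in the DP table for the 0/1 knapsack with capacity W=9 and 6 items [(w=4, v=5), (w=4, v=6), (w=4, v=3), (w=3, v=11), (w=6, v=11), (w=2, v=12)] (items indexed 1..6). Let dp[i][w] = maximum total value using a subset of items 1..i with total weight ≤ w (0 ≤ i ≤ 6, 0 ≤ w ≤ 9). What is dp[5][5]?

i\w   0   1   2   3   4   5   6   7   8   9
  0   0   0   0   0   0   0   0   0   0   0
  1   0   0   0   0   5   5   5   5   5   5
  2   0   0   0   0   6   6   6   6  11  11
  3   0   0   0   0   6   6   6   6  11  11
  4   0   0   0  11  11  11  11  17  17  17
  5   0   0   0  11  11  11  11  17  17  22
  6   0   0  12  12  12  23  23  23  23  29

11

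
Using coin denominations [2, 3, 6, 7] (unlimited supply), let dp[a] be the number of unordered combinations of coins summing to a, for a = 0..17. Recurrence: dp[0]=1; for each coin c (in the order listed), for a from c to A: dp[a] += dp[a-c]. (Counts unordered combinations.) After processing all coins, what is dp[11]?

after  coin     0     1     2     3     4     5     6     7     8     9    10    11    12    13    14    15    16    17
          2     1     0     1     0     1     0     1     0     1     0     1     0     1     0     1     0     1     0
          3     1     0     1     1     1     1     2     1     2     2     2     2     3     2     3     3     3     3
          6     1     0     1     1     1     1     3     1     3     3     3     3     6     3     6     6     6     6
          7     1     0     1     1     1     1     3     2     3     4     4     4     7     6     8     9    10    10

4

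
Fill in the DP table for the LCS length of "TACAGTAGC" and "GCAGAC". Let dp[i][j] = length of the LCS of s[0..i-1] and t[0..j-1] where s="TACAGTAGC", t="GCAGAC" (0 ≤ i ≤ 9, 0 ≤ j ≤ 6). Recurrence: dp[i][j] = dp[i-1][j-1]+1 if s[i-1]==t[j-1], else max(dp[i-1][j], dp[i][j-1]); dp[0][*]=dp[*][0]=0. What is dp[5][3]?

2

   ''  G  C  A  G  A  C
''  0  0  0  0  0  0  0
 T  0  0  0  0  0  0  0
 A  0  0  0  1  1  1  1
 C  0  0  1  1  1  1  2
 A  0  0  1  2  2  2  2
 G  0  1  1  2  3  3  3
 T  0  1  1  2  3  3  3
 A  0  1  1  2  3  4  4
 G  0  1  1  2  3  4  4
 C  0  1  2  2  3  4  5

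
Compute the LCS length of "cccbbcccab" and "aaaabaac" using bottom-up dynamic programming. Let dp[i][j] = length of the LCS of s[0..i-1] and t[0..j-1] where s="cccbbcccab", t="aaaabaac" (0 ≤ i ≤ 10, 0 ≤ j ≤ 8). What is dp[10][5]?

   ''  a  a  a  a  b  a  a  c
''  0  0  0  0  0  0  0  0  0
 c  0  0  0  0  0  0  0  0  1
 c  0  0  0  0  0  0  0  0  1
 c  0  0  0  0  0  0  0  0  1
 b  0  0  0  0  0  1  1  1  1
 b  0  0  0  0  0  1  1  1  1
 c  0  0  0  0  0  1  1  1  2
 c  0  0  0  0  0  1  1  1  2
 c  0  0  0  0  0  1  1  1  2
 a  0  1  1  1  1  1  2  2  2
 b  0  1  1  1  1  2  2  2  2

2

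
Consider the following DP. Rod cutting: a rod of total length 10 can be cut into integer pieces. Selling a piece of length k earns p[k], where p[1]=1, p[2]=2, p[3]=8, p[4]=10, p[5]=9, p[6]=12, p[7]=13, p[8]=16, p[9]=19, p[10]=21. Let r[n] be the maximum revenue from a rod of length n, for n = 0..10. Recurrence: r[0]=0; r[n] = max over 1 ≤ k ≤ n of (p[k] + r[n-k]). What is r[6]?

16

   n    0    1    2    3    4    5    6    7    8    9   10
r[n]    0    1    2    8   10   11   16   18   20   24   26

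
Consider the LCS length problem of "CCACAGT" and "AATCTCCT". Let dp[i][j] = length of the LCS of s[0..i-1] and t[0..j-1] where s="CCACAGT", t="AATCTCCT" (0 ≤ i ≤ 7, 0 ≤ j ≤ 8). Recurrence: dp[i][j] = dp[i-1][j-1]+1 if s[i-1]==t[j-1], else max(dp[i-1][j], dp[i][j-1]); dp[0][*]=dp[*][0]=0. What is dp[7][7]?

3

   ''  A  A  T  C  T  C  C  T
''  0  0  0  0  0  0  0  0  0
 C  0  0  0  0  1  1  1  1  1
 C  0  0  0  0  1  1  2  2  2
 A  0  1  1  1  1  1  2  2  2
 C  0  1  1  1  2  2  2  3  3
 A  0  1  2  2  2  2  2  3  3
 G  0  1  2  2  2  2  2  3  3
 T  0  1  2  3  3  3  3  3  4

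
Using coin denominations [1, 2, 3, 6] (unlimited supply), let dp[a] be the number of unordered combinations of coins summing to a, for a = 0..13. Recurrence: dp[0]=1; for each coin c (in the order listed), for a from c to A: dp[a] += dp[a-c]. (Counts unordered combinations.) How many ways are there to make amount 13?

30

after  coin     0     1     2     3     4     5     6     7     8     9    10    11    12    13
          1     1     1     1     1     1     1     1     1     1     1     1     1     1     1
          2     1     1     2     2     3     3     4     4     5     5     6     6     7     7
          3     1     1     2     3     4     5     7     8    10    12    14    16    19    21
          6     1     1     2     3     4     5     8     9    12    15    18    21    27    30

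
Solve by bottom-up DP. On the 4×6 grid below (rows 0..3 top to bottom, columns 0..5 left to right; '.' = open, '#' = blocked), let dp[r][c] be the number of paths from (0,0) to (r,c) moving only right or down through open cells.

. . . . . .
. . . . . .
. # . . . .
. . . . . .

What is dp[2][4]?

12

r\c   0   1   2   3   4   5
  0   1   1   1   1   1   1
  1   1   2   3   4   5   6
  2   1   0   3   7  12  18
  3   1   1   4  11  23  41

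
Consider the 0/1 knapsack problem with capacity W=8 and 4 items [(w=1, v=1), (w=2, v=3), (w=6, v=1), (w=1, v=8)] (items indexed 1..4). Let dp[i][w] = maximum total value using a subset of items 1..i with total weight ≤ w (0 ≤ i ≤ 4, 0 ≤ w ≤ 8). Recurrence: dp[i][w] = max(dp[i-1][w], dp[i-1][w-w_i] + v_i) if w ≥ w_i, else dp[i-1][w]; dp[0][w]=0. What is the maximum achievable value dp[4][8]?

12

i\w   0   1   2   3   4   5   6   7   8
  0   0   0   0   0   0   0   0   0   0
  1   0   1   1   1   1   1   1   1   1
  2   0   1   3   4   4   4   4   4   4
  3   0   1   3   4   4   4   4   4   4
  4   0   8   9  11  12  12  12  12  12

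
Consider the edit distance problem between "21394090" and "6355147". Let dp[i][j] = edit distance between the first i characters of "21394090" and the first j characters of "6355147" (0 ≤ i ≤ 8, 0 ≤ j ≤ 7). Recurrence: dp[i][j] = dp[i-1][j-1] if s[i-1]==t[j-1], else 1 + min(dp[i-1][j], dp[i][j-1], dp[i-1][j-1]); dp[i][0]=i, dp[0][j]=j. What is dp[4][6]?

   ''  6  3  5  5  1  4  7
''  0  1  2  3  4  5  6  7
 2  1  1  2  3  4  5  6  7
 1  2  2  2  3  4  4  5  6
 3  3  3  2  3  4  5  5  6
 9  4  4  3  3  4  5  6  6
 4  5  5  4  4  4  5  5  6
 0  6  6  5  5  5  5  6  6
 9  7  7  6  6  6  6  6  7
 0  8  8  7  7  7  7  7  7

6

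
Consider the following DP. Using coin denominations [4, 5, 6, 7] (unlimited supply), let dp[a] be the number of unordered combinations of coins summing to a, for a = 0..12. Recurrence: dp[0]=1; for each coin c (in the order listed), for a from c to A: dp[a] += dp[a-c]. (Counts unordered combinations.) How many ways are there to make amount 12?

after  coin     0     1     2     3     4     5     6     7     8     9    10    11    12
          4     1     0     0     0     1     0     0     0     1     0     0     0     1
          5     1     0     0     0     1     1     0     0     1     1     1     0     1
          6     1     0     0     0     1     1     1     0     1     1     2     1     2
          7     1     0     0     0     1     1     1     1     1     1     2     2     3

3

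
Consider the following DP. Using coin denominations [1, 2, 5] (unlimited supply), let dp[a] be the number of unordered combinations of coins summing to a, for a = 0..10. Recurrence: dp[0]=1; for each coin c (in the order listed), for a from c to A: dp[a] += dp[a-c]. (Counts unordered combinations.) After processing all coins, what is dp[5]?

4

after  coin     0     1     2     3     4     5     6     7     8     9    10
          1     1     1     1     1     1     1     1     1     1     1     1
          2     1     1     2     2     3     3     4     4     5     5     6
          5     1     1     2     2     3     4     5     6     7     8    10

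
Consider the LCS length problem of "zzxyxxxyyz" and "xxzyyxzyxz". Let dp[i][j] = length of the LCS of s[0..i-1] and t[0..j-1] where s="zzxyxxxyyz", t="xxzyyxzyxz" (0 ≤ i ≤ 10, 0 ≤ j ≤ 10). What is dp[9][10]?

4

   ''  x  x  z  y  y  x  z  y  x  z
''  0  0  0  0  0  0  0  0  0  0  0
 z  0  0  0  1  1  1  1  1  1  1  1
 z  0  0  0  1  1  1  1  2  2  2  2
 x  0  1  1  1  1  1  2  2  2  3  3
 y  0  1  1  1  2  2  2  2  3  3  3
 x  0  1  2  2  2  2  3  3  3  4  4
 x  0  1  2  2  2  2  3  3  3  4  4
 x  0  1  2  2  2  2  3  3  3  4  4
 y  0  1  2  2  3  3  3  3  4  4  4
 y  0  1  2  2  3  4  4  4  4  4  4
 z  0  1  2  3  3  4  4  5  5  5  5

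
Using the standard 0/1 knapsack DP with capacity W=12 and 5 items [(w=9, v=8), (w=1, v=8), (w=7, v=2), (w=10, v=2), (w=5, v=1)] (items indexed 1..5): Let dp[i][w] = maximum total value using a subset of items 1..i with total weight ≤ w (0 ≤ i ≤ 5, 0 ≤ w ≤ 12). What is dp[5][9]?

10

i\w   0   1   2   3   4   5   6   7   8   9  10  11  12
  0   0   0   0   0   0   0   0   0   0   0   0   0   0
  1   0   0   0   0   0   0   0   0   0   8   8   8   8
  2   0   8   8   8   8   8   8   8   8   8  16  16  16
  3   0   8   8   8   8   8   8   8  10  10  16  16  16
  4   0   8   8   8   8   8   8   8  10  10  16  16  16
  5   0   8   8   8   8   8   9   9  10  10  16  16  16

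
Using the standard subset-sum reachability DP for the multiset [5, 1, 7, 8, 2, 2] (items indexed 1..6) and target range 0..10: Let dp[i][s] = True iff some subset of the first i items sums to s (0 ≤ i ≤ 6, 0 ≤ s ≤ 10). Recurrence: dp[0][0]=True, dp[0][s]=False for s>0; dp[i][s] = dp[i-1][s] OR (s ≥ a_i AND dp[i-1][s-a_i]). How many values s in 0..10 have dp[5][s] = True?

10

i\s   0   1   2   3   4   5   6   7   8   9  10
  0   T   F   F   F   F   F   F   F   F   F   F
  1   T   F   F   F   F   T   F   F   F   F   F
  2   T   T   F   F   F   T   T   F   F   F   F
  3   T   T   F   F   F   T   T   T   T   F   F
  4   T   T   F   F   F   T   T   T   T   T   F
  5   T   T   T   T   F   T   T   T   T   T   T
  6   T   T   T   T   T   T   T   T   T   T   T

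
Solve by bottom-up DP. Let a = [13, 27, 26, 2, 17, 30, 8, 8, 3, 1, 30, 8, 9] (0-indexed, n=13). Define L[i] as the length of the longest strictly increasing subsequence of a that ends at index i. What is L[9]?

   i    0    1    2    3    4    5    6    7    8    9   10   11   12
a[i]   13   27   26    2   17   30    8    8    3    1   30    8    9
L[i]    1    2    2    1    2    3    2    2    2    1    3    3    4

1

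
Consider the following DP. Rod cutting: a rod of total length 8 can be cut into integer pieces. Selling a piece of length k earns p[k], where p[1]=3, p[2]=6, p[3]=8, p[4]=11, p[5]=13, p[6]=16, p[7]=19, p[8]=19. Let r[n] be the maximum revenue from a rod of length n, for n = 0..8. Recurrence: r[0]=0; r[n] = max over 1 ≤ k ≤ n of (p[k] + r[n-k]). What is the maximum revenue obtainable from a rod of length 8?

24

   n    0    1    2    3    4    5    6    7    8
r[n]    0    3    6    9   12   15   18   21   24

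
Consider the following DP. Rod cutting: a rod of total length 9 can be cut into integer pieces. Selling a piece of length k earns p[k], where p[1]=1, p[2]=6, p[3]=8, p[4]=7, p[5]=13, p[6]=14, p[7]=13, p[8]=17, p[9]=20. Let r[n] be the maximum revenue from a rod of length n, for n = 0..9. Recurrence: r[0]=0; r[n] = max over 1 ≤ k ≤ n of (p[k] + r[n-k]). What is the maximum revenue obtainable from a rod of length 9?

26

   n    0    1    2    3    4    5    6    7    8    9
r[n]    0    1    6    8   12   14   18   20   24   26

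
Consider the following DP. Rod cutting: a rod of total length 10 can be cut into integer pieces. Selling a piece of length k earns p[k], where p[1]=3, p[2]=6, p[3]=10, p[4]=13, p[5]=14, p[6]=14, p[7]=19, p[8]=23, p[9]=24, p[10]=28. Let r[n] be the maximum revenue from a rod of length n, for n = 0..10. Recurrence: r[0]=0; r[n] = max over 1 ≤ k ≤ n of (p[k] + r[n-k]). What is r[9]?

   n    0    1    2    3    4    5    6    7    8    9   10
r[n]    0    3    6   10   13   16   20   23   26   30   33

30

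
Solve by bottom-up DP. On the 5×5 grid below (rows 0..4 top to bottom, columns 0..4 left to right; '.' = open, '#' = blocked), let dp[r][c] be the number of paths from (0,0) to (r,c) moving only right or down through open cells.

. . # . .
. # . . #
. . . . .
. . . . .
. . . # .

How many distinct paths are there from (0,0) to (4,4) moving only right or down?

r\c   0   1   2   3   4
  0   1   1   0   0   0
  1   1   0   0   0   0
  2   1   1   1   1   1
  3   1   2   3   4   5
  4   1   3   6   0   5

5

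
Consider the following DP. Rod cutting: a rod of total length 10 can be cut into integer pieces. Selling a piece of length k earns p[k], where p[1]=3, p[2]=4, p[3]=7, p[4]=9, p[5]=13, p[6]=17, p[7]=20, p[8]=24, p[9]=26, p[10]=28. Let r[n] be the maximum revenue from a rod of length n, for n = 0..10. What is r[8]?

   n    0    1    2    3    4    5    6    7    8    9   10
r[n]    0    3    6    9   12   15   18   21   24   27   30

24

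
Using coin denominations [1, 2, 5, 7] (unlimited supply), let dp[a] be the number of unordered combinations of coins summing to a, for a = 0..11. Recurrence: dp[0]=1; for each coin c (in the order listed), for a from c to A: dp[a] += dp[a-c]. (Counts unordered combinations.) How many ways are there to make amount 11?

after  coin     0     1     2     3     4     5     6     7     8     9    10    11
          1     1     1     1     1     1     1     1     1     1     1     1     1
          2     1     1     2     2     3     3     4     4     5     5     6     6
          5     1     1     2     2     3     4     5     6     7     8    10    11
          7     1     1     2     2     3     4     5     7     8    10    12    14

14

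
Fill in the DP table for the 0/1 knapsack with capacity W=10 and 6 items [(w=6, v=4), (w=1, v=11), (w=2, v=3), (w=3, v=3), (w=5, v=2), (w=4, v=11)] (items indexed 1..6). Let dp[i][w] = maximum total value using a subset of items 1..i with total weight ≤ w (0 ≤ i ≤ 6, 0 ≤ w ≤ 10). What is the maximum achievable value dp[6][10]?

28

i\w   0   1   2   3   4   5   6   7   8   9  10
  0   0   0   0   0   0   0   0   0   0   0   0
  1   0   0   0   0   0   0   4   4   4   4   4
  2   0  11  11  11  11  11  11  15  15  15  15
  3   0  11  11  14  14  14  14  15  15  18  18
  4   0  11  11  14  14  14  17  17  17  18  18
  5   0  11  11  14  14  14  17  17  17  18  18
  6   0  11  11  14  14  22  22  25  25  25  28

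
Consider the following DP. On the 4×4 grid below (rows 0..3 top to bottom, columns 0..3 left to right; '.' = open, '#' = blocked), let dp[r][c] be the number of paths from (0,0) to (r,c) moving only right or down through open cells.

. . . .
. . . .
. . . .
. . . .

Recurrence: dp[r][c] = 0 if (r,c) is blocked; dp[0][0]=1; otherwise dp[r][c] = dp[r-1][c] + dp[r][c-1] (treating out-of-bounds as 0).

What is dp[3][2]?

10

r\c   0   1   2   3
  0   1   1   1   1
  1   1   2   3   4
  2   1   3   6  10
  3   1   4  10  20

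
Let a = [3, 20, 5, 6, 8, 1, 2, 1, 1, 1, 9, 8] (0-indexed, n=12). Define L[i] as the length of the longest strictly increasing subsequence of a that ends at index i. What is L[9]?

   i    0    1    2    3    4    5    6    7    8    9   10   11
a[i]    3   20    5    6    8    1    2    1    1    1    9    8
L[i]    1    2    2    3    4    1    2    1    1    1    5    4

1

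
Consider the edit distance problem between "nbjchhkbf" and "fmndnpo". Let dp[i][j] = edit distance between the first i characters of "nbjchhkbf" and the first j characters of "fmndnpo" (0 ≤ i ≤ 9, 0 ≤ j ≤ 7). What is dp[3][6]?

5

   ''  f  m  n  d  n  p  o
''  0  1  2  3  4  5  6  7
 n  1  1  2  2  3  4  5  6
 b  2  2  2  3  3  4  5  6
 j  3  3  3  3  4  4  5  6
 c  4  4  4  4  4  5  5  6
 h  5  5  5  5  5  5  6  6
 h  6  6  6  6  6  6  6  7
 k  7  7  7  7  7  7  7  7
 b  8  8  8  8  8  8  8  8
 f  9  8  9  9  9  9  9  9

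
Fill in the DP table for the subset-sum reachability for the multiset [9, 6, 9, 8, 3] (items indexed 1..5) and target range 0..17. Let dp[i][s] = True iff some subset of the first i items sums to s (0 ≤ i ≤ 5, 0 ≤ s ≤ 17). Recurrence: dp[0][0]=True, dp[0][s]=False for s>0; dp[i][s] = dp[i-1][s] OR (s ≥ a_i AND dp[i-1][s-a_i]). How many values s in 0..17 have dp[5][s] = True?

10

i\s   0   1   2   3   4   5   6   7   8   9  10  11  12  13  14  15  16  17
  0   T   F   F   F   F   F   F   F   F   F   F   F   F   F   F   F   F   F
  1   T   F   F   F   F   F   F   F   F   T   F   F   F   F   F   F   F   F
  2   T   F   F   F   F   F   T   F   F   T   F   F   F   F   F   T   F   F
  3   T   F   F   F   F   F   T   F   F   T   F   F   F   F   F   T   F   F
  4   T   F   F   F   F   F   T   F   T   T   F   F   F   F   T   T   F   T
  5   T   F   F   T   F   F   T   F   T   T   F   T   T   F   T   T   F   T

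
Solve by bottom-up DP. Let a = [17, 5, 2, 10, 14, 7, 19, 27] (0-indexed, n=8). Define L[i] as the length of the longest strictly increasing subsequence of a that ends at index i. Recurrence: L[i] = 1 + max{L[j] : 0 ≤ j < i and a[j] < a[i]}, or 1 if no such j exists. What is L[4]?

3

   i    0    1    2    3    4    5    6    7
a[i]   17    5    2   10   14    7   19   27
L[i]    1    1    1    2    3    2    4    5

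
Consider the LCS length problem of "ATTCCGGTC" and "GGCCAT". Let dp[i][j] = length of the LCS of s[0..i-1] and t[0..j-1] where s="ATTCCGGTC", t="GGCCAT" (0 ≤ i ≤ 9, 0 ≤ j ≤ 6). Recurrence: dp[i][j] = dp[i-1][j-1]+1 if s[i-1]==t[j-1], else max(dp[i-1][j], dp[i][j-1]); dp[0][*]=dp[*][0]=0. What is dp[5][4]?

   ''  G  G  C  C  A  T
''  0  0  0  0  0  0  0
 A  0  0  0  0  0  1  1
 T  0  0  0  0  0  1  2
 T  0  0  0  0  0  1  2
 C  0  0  0  1  1  1  2
 C  0  0  0  1  2  2  2
 G  0  1  1  1  2  2  2
 G  0  1  2  2  2  2  2
 T  0  1  2  2  2  2  3
 C  0  1  2  3  3  3  3

2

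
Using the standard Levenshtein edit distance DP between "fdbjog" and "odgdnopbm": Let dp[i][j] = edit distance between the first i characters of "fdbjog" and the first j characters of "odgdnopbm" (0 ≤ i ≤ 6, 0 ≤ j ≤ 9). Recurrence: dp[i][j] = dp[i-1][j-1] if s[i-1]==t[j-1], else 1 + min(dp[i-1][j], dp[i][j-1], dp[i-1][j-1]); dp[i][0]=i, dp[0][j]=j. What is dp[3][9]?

   ''  o  d  g  d  n  o  p  b  m
''  0  1  2  3  4  5  6  7  8  9
 f  1  1  2  3  4  5  6  7  8  9
 d  2  2  1  2  3  4  5  6  7  8
 b  3  3  2  2  3  4  5  6  6  7
 j  4  4  3  3  3  4  5  6  7  7
 o  5  4  4  4  4  4  4  5  6  7
 g  6  5  5  4  5  5  5  5  6  7

7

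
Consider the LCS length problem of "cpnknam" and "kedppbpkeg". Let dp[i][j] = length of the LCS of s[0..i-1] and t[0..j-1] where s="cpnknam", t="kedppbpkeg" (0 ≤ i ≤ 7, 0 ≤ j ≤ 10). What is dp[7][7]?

   ''  k  e  d  p  p  b  p  k  e  g
''  0  0  0  0  0  0  0  0  0  0  0
 c  0  0  0  0  0  0  0  0  0  0  0
 p  0  0  0  0  1  1  1  1  1  1  1
 n  0  0  0  0  1  1  1  1  1  1  1
 k  0  1  1  1  1  1  1  1  2  2  2
 n  0  1  1  1  1  1  1  1  2  2  2
 a  0  1  1  1  1  1  1  1  2  2  2
 m  0  1  1  1  1  1  1  1  2  2  2

1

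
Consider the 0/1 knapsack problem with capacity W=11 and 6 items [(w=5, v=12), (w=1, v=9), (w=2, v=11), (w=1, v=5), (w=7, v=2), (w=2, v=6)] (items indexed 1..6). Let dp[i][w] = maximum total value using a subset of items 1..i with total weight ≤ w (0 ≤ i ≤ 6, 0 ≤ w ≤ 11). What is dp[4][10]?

i\w   0   1   2   3   4   5   6   7   8   9  10  11
  0   0   0   0   0   0   0   0   0   0   0   0   0
  1   0   0   0   0   0  12  12  12  12  12  12  12
  2   0   9   9   9   9  12  21  21  21  21  21  21
  3   0   9  11  20  20  20  21  23  32  32  32  32
  4   0   9  14  20  25  25  25  26  32  37  37  37
  5   0   9  14  20  25  25  25  26  32  37  37  37
  6   0   9  14  20  25  26  31  31  32  37  38  43

37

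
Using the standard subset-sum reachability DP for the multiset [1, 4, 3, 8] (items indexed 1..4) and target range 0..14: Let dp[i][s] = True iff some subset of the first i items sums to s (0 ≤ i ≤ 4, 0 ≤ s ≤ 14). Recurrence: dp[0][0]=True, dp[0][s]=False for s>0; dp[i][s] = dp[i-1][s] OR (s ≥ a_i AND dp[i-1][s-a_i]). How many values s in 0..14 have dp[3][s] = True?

i\s   0   1   2   3   4   5   6   7   8   9  10  11  12  13  14
  0   T   F   F   F   F   F   F   F   F   F   F   F   F   F   F
  1   T   T   F   F   F   F   F   F   F   F   F   F   F   F   F
  2   T   T   F   F   T   T   F   F   F   F   F   F   F   F   F
  3   T   T   F   T   T   T   F   T   T   F   F   F   F   F   F
  4   T   T   F   T   T   T   F   T   T   T   F   T   T   T   F

7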